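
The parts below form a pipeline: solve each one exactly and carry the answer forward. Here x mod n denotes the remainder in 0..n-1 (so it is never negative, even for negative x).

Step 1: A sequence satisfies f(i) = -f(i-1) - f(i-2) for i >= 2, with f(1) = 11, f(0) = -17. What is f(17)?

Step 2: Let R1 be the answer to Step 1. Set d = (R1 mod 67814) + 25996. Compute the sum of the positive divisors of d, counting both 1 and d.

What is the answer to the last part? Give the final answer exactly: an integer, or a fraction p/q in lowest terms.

Step 1: f(2) = -1*(11) - 1*(-17) = 6; iterating: f(2)=6, f(3)=-17, f(4)=11, f(5)=6, f(6)=-17, f(7)=11, f(8)=6, f(9)=-17, f(10)=11, f(11)=6, f(12)=-17, f(13)=11, f(14)=6, f(15)=-17, f(16)=11, f(17)=6; answer 6
Step 2: R1 = 6; d = 26002; 26002 = 2 * 13001; sigma = (1 + 2) * (1 + 13001) = 3 * 13002 = 39006; answer 39006

39006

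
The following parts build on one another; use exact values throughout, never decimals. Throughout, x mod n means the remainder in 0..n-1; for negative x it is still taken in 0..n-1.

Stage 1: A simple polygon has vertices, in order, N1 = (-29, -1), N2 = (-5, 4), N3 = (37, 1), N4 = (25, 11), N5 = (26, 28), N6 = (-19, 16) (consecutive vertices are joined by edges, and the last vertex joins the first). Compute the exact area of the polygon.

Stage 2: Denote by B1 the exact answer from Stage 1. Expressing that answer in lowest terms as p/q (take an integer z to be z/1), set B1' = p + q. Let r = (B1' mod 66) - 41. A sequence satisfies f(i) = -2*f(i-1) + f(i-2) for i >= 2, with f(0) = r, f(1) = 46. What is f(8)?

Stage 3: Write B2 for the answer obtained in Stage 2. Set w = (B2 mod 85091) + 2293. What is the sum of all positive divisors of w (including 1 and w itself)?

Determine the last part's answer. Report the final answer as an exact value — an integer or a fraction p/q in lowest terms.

186030

Stage 1: cross terms: (-29*4 - -5*-1)=-121, (-5*1 - 37*4)=-153, (37*11 - 25*1)=382, (25*28 - 26*11)=414, (26*16 - -19*28)=948, (-19*-1 - -29*16)=483; twice the area = |1953| = 1953; area = 1953/2; answer 1953/2
Stage 2: B1 = 1953/2; threaded value p + q = 1955; r = 0; f(2) = -2*(46) + 1*(0) = -92; iterating: f(2)=-92, f(3)=230, f(4)=-552, f(5)=1334, f(6)=-3220, f(7)=7774, f(8)=-18768; answer -18768
Stage 3: B2 = -18768; w = 68616; 68616 = 2^3 * 3^2 * 953; sigma = (1 + 2 + 4 + 8) * (1 + 3 + 9) * (1 + 953) = 15 * 13 * 954 = 186030; answer 186030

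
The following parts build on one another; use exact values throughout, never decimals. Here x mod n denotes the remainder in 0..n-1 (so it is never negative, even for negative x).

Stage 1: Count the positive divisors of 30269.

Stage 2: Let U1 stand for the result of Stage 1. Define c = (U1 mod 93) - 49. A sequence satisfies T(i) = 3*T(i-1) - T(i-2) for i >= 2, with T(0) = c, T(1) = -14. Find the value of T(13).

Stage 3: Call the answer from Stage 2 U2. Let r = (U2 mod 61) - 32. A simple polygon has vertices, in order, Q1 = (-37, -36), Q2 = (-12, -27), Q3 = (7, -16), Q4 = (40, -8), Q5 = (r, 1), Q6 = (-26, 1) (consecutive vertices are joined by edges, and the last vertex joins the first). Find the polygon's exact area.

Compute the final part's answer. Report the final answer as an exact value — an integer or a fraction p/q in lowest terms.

Stage 1: 30269 is prime, so its only divisors are 1 and 30269; count = 2; answer 2
Stage 2: U1 = 2; c = -47; T(2) = 3*(-14) - 1*(-47) = 5; iterating: T(2)=5, T(3)=29, T(4)=82, T(5)=217, T(6)=569, T(7)=1490, T(8)=3901, T(9)=10213, T(10)=26738, T(11)=70001, T(12)=183265, T(13)=479794; answer 479794
Stage 3: U2 = 479794; r = -3; cross terms: (-37*-27 - -12*-36)=567, (-12*-16 - 7*-27)=381, (7*-8 - 40*-16)=584, (40*1 - -3*-8)=16, (-3*1 - -26*1)=23, (-26*-36 - -37*1)=973; twice the area = |2544| = 2544; area = 1272; answer 1272

1272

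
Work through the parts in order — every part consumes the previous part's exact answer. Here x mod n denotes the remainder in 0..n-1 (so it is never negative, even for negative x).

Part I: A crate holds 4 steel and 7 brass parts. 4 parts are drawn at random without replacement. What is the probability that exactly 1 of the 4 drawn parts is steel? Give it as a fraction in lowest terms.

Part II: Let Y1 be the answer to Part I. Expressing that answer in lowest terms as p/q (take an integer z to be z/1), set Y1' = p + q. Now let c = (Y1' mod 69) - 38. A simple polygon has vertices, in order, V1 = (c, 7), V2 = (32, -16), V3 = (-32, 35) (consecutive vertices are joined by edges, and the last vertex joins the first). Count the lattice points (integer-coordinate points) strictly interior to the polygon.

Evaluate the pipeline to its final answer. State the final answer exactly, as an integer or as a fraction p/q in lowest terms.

138

Part I: total draws C(11,4) = 330; favorable C(4,1)*C(7,3) = 140; P = 14/33; answer 14/33
Part II: Y1 = 14/33; threaded value p + q = 47; c = 9; cross terms: (9*-16 - 32*7)=-368, (32*35 - -32*-16)=608, (-32*7 - 9*35)=-539; twice the area = |-299| = 299; area = 299/2; boundary points = 23 + 1 + 1 = 25; strictly interior points = area - boundary/2 + 1 = 138; answer 138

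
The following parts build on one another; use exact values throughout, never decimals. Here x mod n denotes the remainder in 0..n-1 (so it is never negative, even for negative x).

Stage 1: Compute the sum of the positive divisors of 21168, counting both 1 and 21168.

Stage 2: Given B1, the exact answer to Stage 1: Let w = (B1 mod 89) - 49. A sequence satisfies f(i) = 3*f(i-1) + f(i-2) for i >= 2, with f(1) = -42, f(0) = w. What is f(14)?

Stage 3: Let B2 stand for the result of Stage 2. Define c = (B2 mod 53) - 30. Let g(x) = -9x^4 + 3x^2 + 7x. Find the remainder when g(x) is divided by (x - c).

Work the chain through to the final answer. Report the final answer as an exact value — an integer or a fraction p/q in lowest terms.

-2984424

Stage 1: 21168 = 2^4 * 3^3 * 7^2; sigma = (1 + 2 + 4 + 8 + 16) * (1 + 3 + 9 + 27) * (1 + 7 + 49) = 31 * 40 * 57 = 70680; answer 70680
Stage 2: B1 = 70680; w = -35; f(2) = 3*(-42) + 1*(-35) = -161; iterating: f(2)=-161, f(3)=-525, f(4)=-1736, f(5)=-5733, f(6)=-18935, f(7)=-62538, f(8)=-206549, f(9)=-682185, f(10)=-2253104, f(11)=-7441497, f(12)=-24577595, f(13)=-81174282, f(14)=-268100441; answer -268100441
Stage 3: B2 = -268100441; c = -24; remainder = value at the root: -9*(-24)^4 + 3*(-24)^2 + 7*(-24)^1 = (-2985984) + (1728) + (-168) = -2984424; answer -2984424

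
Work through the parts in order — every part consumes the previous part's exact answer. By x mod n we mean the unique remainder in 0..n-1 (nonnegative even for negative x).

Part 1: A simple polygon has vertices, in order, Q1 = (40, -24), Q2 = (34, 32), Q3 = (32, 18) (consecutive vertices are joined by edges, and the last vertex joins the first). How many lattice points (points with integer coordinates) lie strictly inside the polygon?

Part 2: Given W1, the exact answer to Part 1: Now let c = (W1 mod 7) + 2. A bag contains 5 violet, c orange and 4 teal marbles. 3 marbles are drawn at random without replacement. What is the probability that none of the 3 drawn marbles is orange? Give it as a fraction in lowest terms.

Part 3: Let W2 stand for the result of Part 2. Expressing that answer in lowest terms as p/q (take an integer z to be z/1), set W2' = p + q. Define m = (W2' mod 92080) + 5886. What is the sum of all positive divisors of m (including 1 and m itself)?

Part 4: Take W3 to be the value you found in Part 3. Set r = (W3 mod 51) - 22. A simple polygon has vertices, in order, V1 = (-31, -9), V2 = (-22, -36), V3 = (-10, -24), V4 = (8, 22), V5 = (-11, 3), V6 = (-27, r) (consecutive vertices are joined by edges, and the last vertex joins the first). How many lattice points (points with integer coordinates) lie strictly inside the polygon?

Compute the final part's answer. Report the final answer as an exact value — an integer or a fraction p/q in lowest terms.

763

Part 1: cross terms: (40*32 - 34*-24)=2096, (34*18 - 32*32)=-412, (32*-24 - 40*18)=-1488; twice the area = |196| = 196; area = 98; boundary points = 2 + 2 + 2 = 6; strictly interior points = area - boundary/2 + 1 = 96; answer 96
Part 2: W1 = 96; c = 7; total draws C(16,3) = 560; favorable C(9,3) = 84; P = 3/20; answer 3/20
Part 3: W2 = 3/20; threaded value p + q = 23; m = 5909; 5909 = 19 * 311; sigma = (1 + 19) * (1 + 311) = 20 * 312 = 6240; answer 6240
Part 4: W3 = 6240; r = -4; cross terms: (-31*-36 - -22*-9)=918, (-22*-24 - -10*-36)=168, (-10*22 - 8*-24)=-28, (8*3 - -11*22)=266, (-11*-4 - -27*3)=125, (-27*-9 - -31*-4)=119; twice the area = |1568| = 1568; area = 784; boundary points = 9 + 12 + 2 + 19 + 1 + 1 = 44; strictly interior points = area - boundary/2 + 1 = 763; answer 763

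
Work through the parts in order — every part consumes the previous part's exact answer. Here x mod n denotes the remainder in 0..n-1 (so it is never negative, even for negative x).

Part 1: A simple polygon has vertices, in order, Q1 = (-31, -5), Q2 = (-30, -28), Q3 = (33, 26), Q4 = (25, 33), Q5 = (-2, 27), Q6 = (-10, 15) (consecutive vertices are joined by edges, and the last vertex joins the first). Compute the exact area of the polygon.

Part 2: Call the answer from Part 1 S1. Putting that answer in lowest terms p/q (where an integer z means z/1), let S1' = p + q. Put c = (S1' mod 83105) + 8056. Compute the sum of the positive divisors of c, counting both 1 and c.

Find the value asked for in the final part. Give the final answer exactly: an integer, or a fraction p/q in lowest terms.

14112

Part 1: cross terms: (-31*-28 - -30*-5)=718, (-30*26 - 33*-28)=144, (33*33 - 25*26)=439, (25*27 - -2*33)=741, (-2*15 - -10*27)=240, (-10*-5 - -31*15)=515; twice the area = |2797| = 2797; area = 2797/2; answer 2797/2
Part 2: S1 = 2797/2; threaded value p + q = 2799; c = 10855; 10855 = 5 * 13 * 167; sigma = (1 + 5) * (1 + 13) * (1 + 167) = 6 * 14 * 168 = 14112; answer 14112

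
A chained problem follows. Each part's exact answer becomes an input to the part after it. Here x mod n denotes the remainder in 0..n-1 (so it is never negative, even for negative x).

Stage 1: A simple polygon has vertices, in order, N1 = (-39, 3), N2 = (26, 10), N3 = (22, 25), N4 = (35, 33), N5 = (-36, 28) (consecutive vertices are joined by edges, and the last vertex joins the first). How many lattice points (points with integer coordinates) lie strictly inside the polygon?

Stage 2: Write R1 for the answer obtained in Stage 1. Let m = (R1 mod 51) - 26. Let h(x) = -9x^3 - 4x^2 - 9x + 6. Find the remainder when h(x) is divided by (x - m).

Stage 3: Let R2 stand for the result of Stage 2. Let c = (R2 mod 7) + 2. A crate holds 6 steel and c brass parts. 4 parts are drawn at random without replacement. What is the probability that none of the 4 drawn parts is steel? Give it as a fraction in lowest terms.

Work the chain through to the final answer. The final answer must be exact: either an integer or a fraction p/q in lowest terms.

1/210

Stage 1: cross terms: (-39*10 - 26*3)=-468, (26*25 - 22*10)=430, (22*33 - 35*25)=-149, (35*28 - -36*33)=2168, (-36*3 - -39*28)=984; twice the area = |2965| = 2965; area = 2965/2; boundary points = 1 + 1 + 1 + 1 + 1 = 5; strictly interior points = area - boundary/2 + 1 = 1481; answer 1481
Stage 2: R1 = 1481; m = -24; remainder = value at the root: -9*(-24)^3 - 4*(-24)^2 - 9*(-24)^1 + 6 = (124416) + (-2304) + (216) + (6) = 122334; answer 122334
Stage 3: R2 = 122334; c = 4; total draws C(10,4) = 210; favorable C(4,4) = 1; P = 1/210; answer 1/210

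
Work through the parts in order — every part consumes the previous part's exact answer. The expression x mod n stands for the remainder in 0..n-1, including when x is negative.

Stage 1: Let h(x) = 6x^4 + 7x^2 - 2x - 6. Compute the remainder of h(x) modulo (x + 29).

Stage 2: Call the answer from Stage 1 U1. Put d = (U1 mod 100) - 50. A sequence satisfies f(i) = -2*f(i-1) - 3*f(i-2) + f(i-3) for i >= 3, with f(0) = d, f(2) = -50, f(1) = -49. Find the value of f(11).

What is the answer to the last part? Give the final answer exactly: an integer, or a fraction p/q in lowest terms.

Stage 1: remainder = value at the root: 6*(-29)^4 + 7*(-29)^2 - 2*(-29)^1 - 6 = (4243686) + (5887) + (58) + (-6) = 4249625; answer 4249625
Stage 2: U1 = 4249625; d = -25; f(3) = -2*(-50) - 3*(-49) + 1*(-25) = 222; iterating: f(3)=222, f(4)=-343, f(5)=-30, f(6)=1311, f(7)=-2875, f(8)=1787, f(9)=6362, f(10)=-20960, f(11)=24621; answer 24621

24621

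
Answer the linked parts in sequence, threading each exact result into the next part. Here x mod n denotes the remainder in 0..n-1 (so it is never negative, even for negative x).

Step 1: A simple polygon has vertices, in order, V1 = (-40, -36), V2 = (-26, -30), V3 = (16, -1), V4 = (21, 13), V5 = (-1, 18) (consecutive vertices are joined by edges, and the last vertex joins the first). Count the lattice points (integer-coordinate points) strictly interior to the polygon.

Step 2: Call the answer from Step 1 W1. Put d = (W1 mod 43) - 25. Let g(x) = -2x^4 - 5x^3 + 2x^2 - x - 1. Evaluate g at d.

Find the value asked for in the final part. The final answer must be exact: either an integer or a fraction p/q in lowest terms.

Step 1: cross terms: (-40*-30 - -26*-36)=264, (-26*-1 - 16*-30)=506, (16*13 - 21*-1)=229, (21*18 - -1*13)=391, (-1*-36 - -40*18)=756; twice the area = |2146| = 2146; area = 1073; boundary points = 2 + 1 + 1 + 1 + 3 = 8; strictly interior points = area - boundary/2 + 1 = 1070; answer 1070
Step 2: W1 = 1070; d = 13; -2*(13)^4 - 5*(13)^3 + 2*(13)^2 - 1*(13)^1 - 1 = (-57122) + (-10985) + (338) + (-13) + (-1) = -67783; answer -67783

-67783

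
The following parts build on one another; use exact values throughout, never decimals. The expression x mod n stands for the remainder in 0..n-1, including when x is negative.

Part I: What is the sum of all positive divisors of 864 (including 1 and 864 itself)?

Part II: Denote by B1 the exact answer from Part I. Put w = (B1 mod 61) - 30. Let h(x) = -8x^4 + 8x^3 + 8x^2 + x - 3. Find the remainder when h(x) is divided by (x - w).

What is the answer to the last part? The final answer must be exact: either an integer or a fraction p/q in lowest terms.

Part I: 864 = 2^5 * 3^3; sigma = (1 + 2 + 4 + 8 + 16 + 32) * (1 + 3 + 9 + 27) = 63 * 40 = 2520; answer 2520
Part II: B1 = 2520; w = -11; remainder = value at the root: -8*(-11)^4 + 8*(-11)^3 + 8*(-11)^2 + 1*(-11)^1 - 3 = (-117128) + (-10648) + (968) + (-11) + (-3) = -126822; answer -126822

-126822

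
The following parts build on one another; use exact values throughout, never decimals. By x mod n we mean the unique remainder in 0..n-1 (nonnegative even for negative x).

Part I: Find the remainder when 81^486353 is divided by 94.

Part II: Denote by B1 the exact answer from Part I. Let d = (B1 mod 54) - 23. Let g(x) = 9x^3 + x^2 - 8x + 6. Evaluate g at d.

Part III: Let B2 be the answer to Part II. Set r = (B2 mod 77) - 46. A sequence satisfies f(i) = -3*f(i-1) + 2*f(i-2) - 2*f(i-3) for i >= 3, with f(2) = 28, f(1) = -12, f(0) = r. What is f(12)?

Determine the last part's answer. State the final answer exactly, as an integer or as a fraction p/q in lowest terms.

Part I: squarings mod 94: 81^1=81, 81^2=75, 81^4=79, 81^8=37, 81^16=53, 81^32=83, 81^64=27, 81^128=71, 81^256=59, 81^512=3, 81^1024=9, 81^2048=81, 81^4096=75, 81^8192=79, 81^16384=37, 81^32768=53, 81^65536=83, 81^131072=27, 81^262144=71; 81^486353 = 81^1 * 81^16 * 81^64 * 81^128 * 81^256 * 81^512 * 81^2048 * 81^8192 * 81^16384 * 81^65536 * 81^131072 * 81^262144 = 27 (mod 94); answer 27
Part II: B1 = 27; d = 4; 9*(4)^3 + 1*(4)^2 - 8*(4)^1 + 6 = (576) + (16) + (-32) + (6) = 566; answer 566
Part III: B2 = 566; r = -19; f(3) = -3*(28) + 2*(-12) - 2*(-19) = -70; iterating: f(3)=-70, f(4)=290, f(5)=-1066, f(6)=3918, f(7)=-14466, f(8)=53366, f(9)=-196866, f(10)=726262, f(11)=-2679250, f(12)=9884006; answer 9884006

9884006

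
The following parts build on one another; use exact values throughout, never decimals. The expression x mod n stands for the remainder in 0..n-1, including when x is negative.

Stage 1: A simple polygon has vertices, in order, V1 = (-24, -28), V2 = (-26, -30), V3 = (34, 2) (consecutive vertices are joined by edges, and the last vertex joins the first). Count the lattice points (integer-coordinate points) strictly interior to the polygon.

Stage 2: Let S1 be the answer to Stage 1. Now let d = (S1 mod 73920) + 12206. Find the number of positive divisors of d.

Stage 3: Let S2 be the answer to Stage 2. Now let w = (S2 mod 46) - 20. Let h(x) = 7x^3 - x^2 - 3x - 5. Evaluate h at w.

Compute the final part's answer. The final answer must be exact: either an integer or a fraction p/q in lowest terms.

Stage 1: cross terms: (-24*-30 - -26*-28)=-8, (-26*2 - 34*-30)=968, (34*-28 - -24*2)=-904; twice the area = |56| = 56; area = 28; boundary points = 2 + 4 + 2 = 8; strictly interior points = area - boundary/2 + 1 = 25; answer 25
Stage 2: S1 = 25; d = 12231; 12231 = 3^4 * 151; number of divisors = (4+1) * (1+1) = 10; answer 10
Stage 3: S2 = 10; w = -10; 7*(-10)^3 - 1*(-10)^2 - 3*(-10)^1 - 5 = (-7000) + (-100) + (30) + (-5) = -7075; answer -7075

-7075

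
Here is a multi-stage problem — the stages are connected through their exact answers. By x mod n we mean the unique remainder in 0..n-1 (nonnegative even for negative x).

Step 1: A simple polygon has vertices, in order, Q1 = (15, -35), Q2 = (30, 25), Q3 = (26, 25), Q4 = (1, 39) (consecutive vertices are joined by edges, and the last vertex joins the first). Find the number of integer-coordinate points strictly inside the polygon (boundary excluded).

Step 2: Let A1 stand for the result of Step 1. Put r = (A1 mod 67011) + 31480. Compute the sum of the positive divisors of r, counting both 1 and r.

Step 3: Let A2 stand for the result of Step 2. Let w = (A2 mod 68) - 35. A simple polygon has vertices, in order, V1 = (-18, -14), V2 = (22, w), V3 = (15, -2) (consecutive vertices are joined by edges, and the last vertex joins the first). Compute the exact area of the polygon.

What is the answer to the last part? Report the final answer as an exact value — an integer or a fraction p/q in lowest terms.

543/2

Step 1: cross terms: (15*25 - 30*-35)=1425, (30*25 - 26*25)=100, (26*39 - 1*25)=989, (1*-35 - 15*39)=-620; twice the area = |1894| = 1894; area = 947; boundary points = 15 + 4 + 1 + 2 = 22; strictly interior points = area - boundary/2 + 1 = 937; answer 937
Step 2: A1 = 937; r = 32417; 32417 = 7 * 11 * 421; sigma = (1 + 7) * (1 + 11) * (1 + 421) = 8 * 12 * 422 = 40512; answer 40512
Step 3: A2 = 40512; w = 17; cross terms: (-18*17 - 22*-14)=2, (22*-2 - 15*17)=-299, (15*-14 - -18*-2)=-246; twice the area = |-543| = 543; area = 543/2; answer 543/2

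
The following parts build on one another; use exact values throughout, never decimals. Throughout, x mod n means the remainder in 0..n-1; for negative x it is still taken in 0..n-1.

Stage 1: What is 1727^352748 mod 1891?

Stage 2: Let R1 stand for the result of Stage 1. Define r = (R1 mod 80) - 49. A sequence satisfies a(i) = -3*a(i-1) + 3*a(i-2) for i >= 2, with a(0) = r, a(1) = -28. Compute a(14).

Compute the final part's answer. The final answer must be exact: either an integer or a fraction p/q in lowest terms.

Stage 1: squarings mod 1891: 1727^1=1727, 1727^2=422, 1727^4=330, 1727^8=1113, 1727^16=164, 1727^32=422, 1727^64=330, 1727^128=1113, 1727^256=164, 1727^512=422, 1727^1024=330, 1727^2048=1113, 1727^4096=164, 1727^8192=422, 1727^16384=330, 1727^32768=1113, 1727^65536=164, 1727^131072=422, 1727^262144=330; 1727^352748 = 1727^4 * 1727^8 * 1727^32 * 1727^64 * 1727^128 * 1727^256 * 1727^8192 * 1727^16384 * 1727^65536 * 1727^262144 = 1113 (mod 1891); answer 1113
Stage 2: R1 = 1113; r = 24; a(2) = -3*(-28) + 3*(24) = 156; iterating: a(2)=156, a(3)=-552, a(4)=2124, a(5)=-8028, a(6)=30456, a(7)=-115452, a(8)=437724, a(9)=-1659528, a(10)=6291756, a(11)=-23853852, a(12)=90436824, a(13)=-342872028, a(14)=1299926556; answer 1299926556

1299926556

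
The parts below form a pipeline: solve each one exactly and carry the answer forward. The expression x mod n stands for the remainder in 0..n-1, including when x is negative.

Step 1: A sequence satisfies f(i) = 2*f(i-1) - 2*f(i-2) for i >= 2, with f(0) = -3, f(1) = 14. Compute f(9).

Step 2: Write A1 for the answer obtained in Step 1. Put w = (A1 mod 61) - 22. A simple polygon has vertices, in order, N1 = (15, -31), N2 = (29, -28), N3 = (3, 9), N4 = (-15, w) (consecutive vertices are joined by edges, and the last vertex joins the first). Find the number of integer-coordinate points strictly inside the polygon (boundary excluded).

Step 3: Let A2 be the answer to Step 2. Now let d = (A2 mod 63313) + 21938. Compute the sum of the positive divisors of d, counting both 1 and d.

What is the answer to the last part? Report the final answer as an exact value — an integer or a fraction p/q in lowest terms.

Step 1: f(2) = 2*(14) - 2*(-3) = 34; iterating: f(2)=34, f(3)=40, f(4)=12, f(5)=-56, f(6)=-136, f(7)=-160, f(8)=-48, f(9)=224; answer 224
Step 2: A1 = 224; w = 19; cross terms: (15*-28 - 29*-31)=479, (29*9 - 3*-28)=345, (3*19 - -15*9)=192, (-15*-31 - 15*19)=180; twice the area = |1196| = 1196; area = 598; boundary points = 1 + 1 + 2 + 10 = 14; strictly interior points = area - boundary/2 + 1 = 592; answer 592
Step 3: A2 = 592; d = 22530; 22530 = 2 * 3 * 5 * 751; sigma = (1 + 2) * (1 + 3) * (1 + 5) * (1 + 751) = 3 * 4 * 6 * 752 = 54144; answer 54144

54144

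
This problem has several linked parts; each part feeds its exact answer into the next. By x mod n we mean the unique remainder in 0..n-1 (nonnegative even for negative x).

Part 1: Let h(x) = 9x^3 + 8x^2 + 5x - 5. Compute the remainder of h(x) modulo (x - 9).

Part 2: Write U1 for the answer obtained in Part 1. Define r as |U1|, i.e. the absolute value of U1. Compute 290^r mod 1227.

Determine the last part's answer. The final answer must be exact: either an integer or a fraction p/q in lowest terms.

Part 1: remainder = value at the root: 9*(9)^3 + 8*(9)^2 + 5*(9)^1 - 5 = (6561) + (648) + (45) + (-5) = 7249; answer 7249
Part 2: U1 = 7249; r = 7249; squarings mod 1227: 290^1=290, 290^2=664, 290^4=403, 290^8=445, 290^16=478, 290^32=262, 290^64=1159, 290^128=943, 290^256=901, 290^512=754, 290^1024=415, 290^2048=445, 290^4096=478; 290^7249 = 290^1 * 290^16 * 290^64 * 290^1024 * 290^2048 * 290^4096 = 1115 (mod 1227); answer 1115

1115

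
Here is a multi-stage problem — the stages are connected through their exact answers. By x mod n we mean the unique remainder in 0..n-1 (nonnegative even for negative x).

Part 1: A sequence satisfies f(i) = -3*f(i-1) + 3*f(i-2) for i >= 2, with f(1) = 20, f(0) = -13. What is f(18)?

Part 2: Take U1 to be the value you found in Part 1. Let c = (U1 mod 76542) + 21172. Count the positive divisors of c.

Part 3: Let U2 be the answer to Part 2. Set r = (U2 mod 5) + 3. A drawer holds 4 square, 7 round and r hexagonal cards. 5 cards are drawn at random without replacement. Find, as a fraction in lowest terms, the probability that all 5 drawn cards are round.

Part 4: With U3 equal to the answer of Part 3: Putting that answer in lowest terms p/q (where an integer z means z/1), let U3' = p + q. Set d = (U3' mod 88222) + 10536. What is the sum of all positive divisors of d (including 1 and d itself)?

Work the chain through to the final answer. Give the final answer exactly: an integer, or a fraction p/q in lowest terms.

Part 1: f(2) = -3*(20) + 3*(-13) = -99; iterating: f(2)=-99, f(3)=357, f(4)=-1368, f(5)=5175, f(6)=-19629, f(7)=74412, f(8)=-282123, f(9)=1069605, f(10)=-4055184, f(11)=15374367, f(12)=-58288653, f(13)=220989060, f(14)=-837833139, f(15)=3176466597, f(16)=-12042899208, f(17)=45658097415, f(18)=-173102989869; answer -173102989869
Part 2: U1 = -173102989869; c = 55609; 55609 is prime, so its only divisors are 1 and 55609; count = 2; answer 2
Part 3: U2 = 2; r = 5; total draws C(16,5) = 4368; favorable C(7,5) = 21; P = 1/208; answer 1/208
Part 4: U3 = 1/208; threaded value p + q = 209; d = 10745; 10745 = 5 * 7 * 307; sigma = (1 + 5) * (1 + 7) * (1 + 307) = 6 * 8 * 308 = 14784; answer 14784

14784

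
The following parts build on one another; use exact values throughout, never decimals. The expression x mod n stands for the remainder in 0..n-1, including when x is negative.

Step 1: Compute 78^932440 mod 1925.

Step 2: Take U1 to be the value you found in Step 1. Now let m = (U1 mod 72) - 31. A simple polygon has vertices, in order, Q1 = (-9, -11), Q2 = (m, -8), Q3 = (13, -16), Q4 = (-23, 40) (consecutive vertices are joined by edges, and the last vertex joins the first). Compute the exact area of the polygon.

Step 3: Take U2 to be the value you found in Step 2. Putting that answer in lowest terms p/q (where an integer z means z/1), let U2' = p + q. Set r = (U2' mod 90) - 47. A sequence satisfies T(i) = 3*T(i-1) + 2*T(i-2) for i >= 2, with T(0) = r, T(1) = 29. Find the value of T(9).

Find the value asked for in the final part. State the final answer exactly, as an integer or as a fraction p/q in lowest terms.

221555

Step 1: squarings mod 1925: 78^1=78, 78^2=309, 78^4=1156, 78^8=386, 78^16=771, 78^32=1541, 78^64=1156, 78^128=386, 78^256=771, 78^512=1541, 78^1024=1156, 78^2048=386, 78^4096=771, 78^8192=1541, 78^16384=1156, 78^32768=386, 78^65536=771, 78^131072=1541, 78^262144=1156, 78^524288=386; 78^932440 = 78^8 * 78^16 * 78^64 * 78^512 * 78^2048 * 78^4096 * 78^8192 * 78^131072 * 78^262144 * 78^524288 = 1 (mod 1925); answer 1
Step 2: U1 = 1; m = -30; cross terms: (-9*-8 - -30*-11)=-258, (-30*-16 - 13*-8)=584, (13*40 - -23*-16)=152, (-23*-11 - -9*40)=613; twice the area = |1091| = 1091; area = 1091/2; answer 1091/2
Step 3: U2 = 1091/2; threaded value p + q = 1093; r = -34; T(2) = 3*(29) + 2*(-34) = 19; iterating: T(2)=19, T(3)=115, T(4)=383, T(5)=1379, T(6)=4903, T(7)=17467, T(8)=62207, T(9)=221555; answer 221555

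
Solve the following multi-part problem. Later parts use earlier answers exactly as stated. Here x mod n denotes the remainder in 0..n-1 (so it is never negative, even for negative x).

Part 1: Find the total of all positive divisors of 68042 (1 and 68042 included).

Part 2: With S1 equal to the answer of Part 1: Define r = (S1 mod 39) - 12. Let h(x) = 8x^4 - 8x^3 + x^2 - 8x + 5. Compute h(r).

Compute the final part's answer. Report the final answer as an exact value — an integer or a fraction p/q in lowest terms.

422

Part 1: 68042 = 2 * 13 * 2617; sigma = (1 + 2) * (1 + 13) * (1 + 2617) = 3 * 14 * 2618 = 109956; answer 109956
Part 2: S1 = 109956; r = 3; 8*(3)^4 - 8*(3)^3 + 1*(3)^2 - 8*(3)^1 + 5 = (648) + (-216) + (9) + (-24) + (5) = 422; answer 422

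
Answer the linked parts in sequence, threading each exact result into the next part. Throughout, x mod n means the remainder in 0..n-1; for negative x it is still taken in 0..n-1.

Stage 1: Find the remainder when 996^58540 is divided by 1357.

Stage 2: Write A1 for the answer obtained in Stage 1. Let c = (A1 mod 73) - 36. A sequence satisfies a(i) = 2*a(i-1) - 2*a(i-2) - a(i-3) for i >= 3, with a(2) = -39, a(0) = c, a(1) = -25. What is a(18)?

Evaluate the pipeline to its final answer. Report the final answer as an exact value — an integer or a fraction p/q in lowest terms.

-177529

Stage 1: squarings mod 1357: 996^1=996, 996^2=49, 996^4=1044, 996^8=265, 996^16=1018, 996^32=933, 996^64=652, 996^128=363, 996^256=140, 996^512=602, 996^1024=85, 996^2048=440, 996^4096=906, 996^8192=1208, 996^16384=489, 996^32768=289; 996^58540 = 996^4 * 996^8 * 996^32 * 996^128 * 996^1024 * 996^8192 * 996^16384 * 996^32768 = 1089 (mod 1357); answer 1089
Stage 2: A1 = 1089; c = 31; a(3) = 2*(-39) - 2*(-25) - 1*(31) = -59; iterating: a(3)=-59, a(4)=-15, a(5)=127, a(6)=343, a(7)=447, a(8)=81, a(9)=-1075, a(10)=-2759, a(11)=-3449, a(12)=-305, a(13)=9047, a(14)=22153, a(15)=26517, a(16)=-319, a(17)=-75825, a(18)=-177529; answer -177529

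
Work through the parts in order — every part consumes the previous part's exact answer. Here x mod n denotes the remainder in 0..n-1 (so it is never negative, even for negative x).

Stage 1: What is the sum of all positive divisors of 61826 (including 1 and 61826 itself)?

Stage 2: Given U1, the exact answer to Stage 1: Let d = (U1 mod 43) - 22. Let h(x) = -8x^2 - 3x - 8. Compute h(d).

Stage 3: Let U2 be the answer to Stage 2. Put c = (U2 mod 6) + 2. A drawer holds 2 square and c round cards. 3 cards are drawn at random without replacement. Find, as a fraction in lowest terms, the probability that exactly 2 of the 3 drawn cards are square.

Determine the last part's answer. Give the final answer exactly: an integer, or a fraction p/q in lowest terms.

Stage 1: 61826 = 2 * 19 * 1627; sigma = (1 + 2) * (1 + 19) * (1 + 1627) = 3 * 20 * 1628 = 97680; answer 97680
Stage 2: U1 = 97680; d = 5; -8*(5)^2 - 3*(5)^1 - 8 = (-200) + (-15) + (-8) = -223; answer -223
Stage 3: U2 = -223; c = 7; total draws C(9,3) = 84; favorable C(2,2)*C(7,1) = 7; P = 1/12; answer 1/12

1/12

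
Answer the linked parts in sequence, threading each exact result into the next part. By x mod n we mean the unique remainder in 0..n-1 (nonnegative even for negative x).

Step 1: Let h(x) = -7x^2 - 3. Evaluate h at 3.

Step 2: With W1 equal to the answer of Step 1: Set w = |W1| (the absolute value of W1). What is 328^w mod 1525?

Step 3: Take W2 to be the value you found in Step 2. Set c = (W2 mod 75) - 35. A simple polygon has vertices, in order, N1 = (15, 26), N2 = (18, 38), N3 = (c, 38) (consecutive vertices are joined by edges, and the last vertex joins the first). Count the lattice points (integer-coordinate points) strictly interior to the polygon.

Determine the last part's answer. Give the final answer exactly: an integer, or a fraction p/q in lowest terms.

130

Step 1: -7*(3)^2 - 3 = (-63) + (-3) = -66; answer -66
Step 2: W1 = -66; w = 66; squarings mod 1525: 328^1=328, 328^2=834, 328^4=156, 328^8=1461, 328^16=1046, 328^32=691, 328^64=156; 328^66 = 328^2 * 328^64 = 479 (mod 1525); answer 479
Step 3: W2 = 479; c = -6; cross terms: (15*38 - 18*26)=102, (18*38 - -6*38)=912, (-6*26 - 15*38)=-726; twice the area = |288| = 288; area = 144; boundary points = 3 + 24 + 3 = 30; strictly interior points = area - boundary/2 + 1 = 130; answer 130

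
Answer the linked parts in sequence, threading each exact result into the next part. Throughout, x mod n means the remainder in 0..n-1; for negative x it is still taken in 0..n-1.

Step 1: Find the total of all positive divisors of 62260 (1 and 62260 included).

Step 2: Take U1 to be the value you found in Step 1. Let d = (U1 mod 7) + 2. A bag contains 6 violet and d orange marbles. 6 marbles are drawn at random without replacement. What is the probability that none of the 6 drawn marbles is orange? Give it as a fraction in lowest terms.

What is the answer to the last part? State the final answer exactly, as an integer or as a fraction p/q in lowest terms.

1/28

Step 1: 62260 = 2^2 * 5 * 11 * 283; sigma = (1 + 2 + 4) * (1 + 5) * (1 + 11) * (1 + 283) = 7 * 6 * 12 * 284 = 143136; answer 143136
Step 2: U1 = 143136; d = 2; total draws C(8,6) = 28; favorable C(6,6) = 1; P = 1/28; answer 1/28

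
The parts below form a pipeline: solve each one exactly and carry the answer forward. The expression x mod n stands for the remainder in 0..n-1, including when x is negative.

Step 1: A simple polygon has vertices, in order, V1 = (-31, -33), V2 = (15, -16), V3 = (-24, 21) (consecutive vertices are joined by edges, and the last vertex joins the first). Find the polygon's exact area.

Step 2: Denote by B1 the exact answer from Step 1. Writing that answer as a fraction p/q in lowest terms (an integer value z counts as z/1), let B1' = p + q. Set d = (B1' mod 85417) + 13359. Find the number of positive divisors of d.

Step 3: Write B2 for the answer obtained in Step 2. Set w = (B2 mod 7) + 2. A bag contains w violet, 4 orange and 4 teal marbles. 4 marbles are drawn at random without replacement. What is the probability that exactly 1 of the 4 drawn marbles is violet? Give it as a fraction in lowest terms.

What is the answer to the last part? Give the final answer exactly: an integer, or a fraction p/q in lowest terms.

28/55

Step 1: cross terms: (-31*-16 - 15*-33)=991, (15*21 - -24*-16)=-69, (-24*-33 - -31*21)=1443; twice the area = |2365| = 2365; area = 2365/2; answer 2365/2
Step 2: B1 = 2365/2; threaded value p + q = 2367; d = 15726; 15726 = 2 * 3 * 2621; number of divisors = (1+1) * (1+1) * (1+1) = 8; answer 8
Step 3: B2 = 8; w = 3; total draws C(11,4) = 330; favorable C(3,1)*C(8,3) = 168; P = 28/55; answer 28/55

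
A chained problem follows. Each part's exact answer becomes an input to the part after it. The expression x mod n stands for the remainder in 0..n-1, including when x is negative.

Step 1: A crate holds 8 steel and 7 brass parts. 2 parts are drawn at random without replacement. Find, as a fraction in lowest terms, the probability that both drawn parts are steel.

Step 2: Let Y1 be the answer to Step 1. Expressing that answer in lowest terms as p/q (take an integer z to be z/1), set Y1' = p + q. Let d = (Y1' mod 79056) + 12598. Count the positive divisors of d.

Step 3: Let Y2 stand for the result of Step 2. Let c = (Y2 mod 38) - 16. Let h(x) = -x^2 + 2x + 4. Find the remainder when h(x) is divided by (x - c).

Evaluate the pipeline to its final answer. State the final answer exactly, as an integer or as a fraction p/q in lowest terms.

Step 1: total draws C(15,2) = 105; favorable C(8,2) = 28; P = 4/15; answer 4/15
Step 2: Y1 = 4/15; threaded value p + q = 19; d = 12617; 12617 = 11 * 31 * 37; number of divisors = (1+1) * (1+1) * (1+1) = 8; answer 8
Step 3: Y2 = 8; c = -8; remainder = value at the root: -1*(-8)^2 + 2*(-8)^1 + 4 = (-64) + (-16) + (4) = -76; answer -76

-76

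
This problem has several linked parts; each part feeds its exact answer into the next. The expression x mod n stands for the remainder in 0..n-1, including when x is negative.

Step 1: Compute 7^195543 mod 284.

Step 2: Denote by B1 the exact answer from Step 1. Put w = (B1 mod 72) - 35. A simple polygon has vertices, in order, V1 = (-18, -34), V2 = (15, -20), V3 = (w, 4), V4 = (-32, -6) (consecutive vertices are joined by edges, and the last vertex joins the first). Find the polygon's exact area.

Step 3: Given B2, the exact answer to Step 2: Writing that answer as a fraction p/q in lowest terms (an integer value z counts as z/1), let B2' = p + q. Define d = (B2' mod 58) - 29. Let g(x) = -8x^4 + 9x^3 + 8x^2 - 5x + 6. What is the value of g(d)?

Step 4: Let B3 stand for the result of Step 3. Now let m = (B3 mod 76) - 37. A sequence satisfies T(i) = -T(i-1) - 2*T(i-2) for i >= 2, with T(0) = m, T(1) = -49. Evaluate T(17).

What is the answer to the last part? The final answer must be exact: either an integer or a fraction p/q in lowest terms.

Step 1: squarings mod 284: 7^1=7, 7^2=49, 7^4=129, 7^8=169, 7^16=161, 7^32=77, 7^64=249, 7^128=89, 7^256=253, 7^512=109, 7^1024=237, 7^2048=221, 7^4096=277, 7^8192=49, 7^16384=129, 7^32768=169, 7^65536=161, 7^131072=77; 7^195543 = 7^1 * 7^2 * 7^4 * 7^16 * 7^64 * 7^128 * 7^256 * 7^512 * 7^2048 * 7^4096 * 7^8192 * 7^16384 * 7^32768 * 7^131072 = 255 (mod 284); answer 255
Step 2: B1 = 255; w = 4; cross terms: (-18*-20 - 15*-34)=870, (15*4 - 4*-20)=140, (4*-6 - -32*4)=104, (-32*-34 - -18*-6)=980; twice the area = |2094| = 2094; area = 1047; answer 1047
Step 3: B2 = 1047; threaded value p + q = 1048; d = -25; -8*(-25)^4 + 9*(-25)^3 + 8*(-25)^2 - 5*(-25)^1 + 6 = (-3125000) + (-140625) + (5000) + (125) + (6) = -3260494; answer -3260494
Step 4: B3 = -3260494; m = 21; T(2) = -1*(-49) - 2*(21) = 7; iterating: T(2)=7, T(3)=91, T(4)=-105, T(5)=-77, T(6)=287, T(7)=-133, T(8)=-441, T(9)=707, T(10)=175, T(11)=-1589, T(12)=1239, T(13)=1939, T(14)=-4417, T(15)=539, T(16)=8295, T(17)=-9373; answer -9373

-9373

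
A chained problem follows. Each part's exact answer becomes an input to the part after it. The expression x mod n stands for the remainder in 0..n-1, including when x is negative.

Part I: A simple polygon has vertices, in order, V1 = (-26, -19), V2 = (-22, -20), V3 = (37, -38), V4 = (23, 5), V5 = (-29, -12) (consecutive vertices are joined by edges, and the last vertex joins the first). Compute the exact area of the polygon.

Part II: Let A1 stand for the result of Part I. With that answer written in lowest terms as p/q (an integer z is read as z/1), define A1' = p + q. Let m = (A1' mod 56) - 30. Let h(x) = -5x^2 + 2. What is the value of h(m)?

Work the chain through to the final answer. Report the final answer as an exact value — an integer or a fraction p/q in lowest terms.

Part I: cross terms: (-26*-20 - -22*-19)=102, (-22*-38 - 37*-20)=1576, (37*5 - 23*-38)=1059, (23*-12 - -29*5)=-131, (-29*-19 - -26*-12)=239; twice the area = |2845| = 2845; area = 2845/2; answer 2845/2
Part II: A1 = 2845/2; threaded value p + q = 2847; m = 17; -5*(17)^2 + 2 = (-1445) + (2) = -1443; answer -1443

-1443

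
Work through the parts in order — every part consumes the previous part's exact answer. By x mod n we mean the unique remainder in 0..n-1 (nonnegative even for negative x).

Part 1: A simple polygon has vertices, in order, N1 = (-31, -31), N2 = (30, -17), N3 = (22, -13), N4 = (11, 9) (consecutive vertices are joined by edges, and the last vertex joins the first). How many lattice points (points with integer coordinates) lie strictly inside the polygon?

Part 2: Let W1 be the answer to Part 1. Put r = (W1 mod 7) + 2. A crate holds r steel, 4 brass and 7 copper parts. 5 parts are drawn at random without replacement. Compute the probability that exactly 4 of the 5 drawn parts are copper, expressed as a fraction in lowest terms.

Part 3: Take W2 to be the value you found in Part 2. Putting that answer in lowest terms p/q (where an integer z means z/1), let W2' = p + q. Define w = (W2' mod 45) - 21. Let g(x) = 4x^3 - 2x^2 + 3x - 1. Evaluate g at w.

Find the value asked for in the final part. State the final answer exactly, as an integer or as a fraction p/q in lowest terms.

Part 1: cross terms: (-31*-17 - 30*-31)=1457, (30*-13 - 22*-17)=-16, (22*9 - 11*-13)=341, (11*-31 - -31*9)=-62; twice the area = |1720| = 1720; area = 860; boundary points = 1 + 4 + 11 + 2 = 18; strictly interior points = area - boundary/2 + 1 = 852; answer 852
Part 2: W1 = 852; r = 7; total draws C(18,5) = 8568; favorable C(7,4)*C(11,1) = 385; P = 55/1224; answer 55/1224
Part 3: W2 = 55/1224; threaded value p + q = 1279; w = -2; 4*(-2)^3 - 2*(-2)^2 + 3*(-2)^1 - 1 = (-32) + (-8) + (-6) + (-1) = -47; answer -47

-47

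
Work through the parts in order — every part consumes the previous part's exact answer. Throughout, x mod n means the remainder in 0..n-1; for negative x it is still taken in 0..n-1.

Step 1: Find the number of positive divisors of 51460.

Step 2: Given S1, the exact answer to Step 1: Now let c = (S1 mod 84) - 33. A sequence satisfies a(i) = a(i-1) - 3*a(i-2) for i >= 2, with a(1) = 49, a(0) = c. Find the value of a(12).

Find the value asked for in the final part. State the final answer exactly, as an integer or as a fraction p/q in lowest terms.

Step 1: 51460 = 2^2 * 5 * 31 * 83; number of divisors = (2+1) * (1+1) * (1+1) * (1+1) = 24; answer 24
Step 2: S1 = 24; c = -9; a(2) = 1*(49) - 3*(-9) = 76; iterating: a(2)=76, a(3)=-71, a(4)=-299, a(5)=-86, a(6)=811, a(7)=1069, a(8)=-1364, a(9)=-4571, a(10)=-479, a(11)=13234, a(12)=14671; answer 14671

14671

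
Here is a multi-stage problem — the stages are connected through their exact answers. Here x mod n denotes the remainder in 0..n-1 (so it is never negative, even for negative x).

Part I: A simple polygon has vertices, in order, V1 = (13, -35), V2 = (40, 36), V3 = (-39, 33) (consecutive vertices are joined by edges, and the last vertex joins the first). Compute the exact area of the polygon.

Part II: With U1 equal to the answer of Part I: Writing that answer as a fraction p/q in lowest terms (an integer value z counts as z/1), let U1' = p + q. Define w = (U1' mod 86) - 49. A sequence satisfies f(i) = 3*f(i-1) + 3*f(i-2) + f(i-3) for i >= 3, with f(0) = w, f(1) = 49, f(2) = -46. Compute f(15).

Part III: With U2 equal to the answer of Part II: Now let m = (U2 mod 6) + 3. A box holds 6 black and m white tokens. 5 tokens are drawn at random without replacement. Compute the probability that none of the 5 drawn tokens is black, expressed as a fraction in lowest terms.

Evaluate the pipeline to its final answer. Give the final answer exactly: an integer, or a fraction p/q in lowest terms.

Part I: cross terms: (13*36 - 40*-35)=1868, (40*33 - -39*36)=2724, (-39*-35 - 13*33)=936; twice the area = |5528| = 5528; area = 2764; answer 2764
Part II: U1 = 2764; threaded value p + q = 2765; w = -36; f(3) = 3*(-46) + 3*(49) + 1*(-36) = -27; iterating: f(3)=-27, f(4)=-170, f(5)=-637, f(6)=-2448, f(7)=-9425, f(8)=-36256, f(9)=-139491, f(10)=-536666, f(11)=-2064727, f(12)=-7943670, f(13)=-30561857, f(14)=-117581308, f(15)=-452373165; answer -452373165
Part III: U2 = -452373165; m = 6; total draws C(12,5) = 792; favorable C(6,5) = 6; P = 1/132; answer 1/132

1/132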